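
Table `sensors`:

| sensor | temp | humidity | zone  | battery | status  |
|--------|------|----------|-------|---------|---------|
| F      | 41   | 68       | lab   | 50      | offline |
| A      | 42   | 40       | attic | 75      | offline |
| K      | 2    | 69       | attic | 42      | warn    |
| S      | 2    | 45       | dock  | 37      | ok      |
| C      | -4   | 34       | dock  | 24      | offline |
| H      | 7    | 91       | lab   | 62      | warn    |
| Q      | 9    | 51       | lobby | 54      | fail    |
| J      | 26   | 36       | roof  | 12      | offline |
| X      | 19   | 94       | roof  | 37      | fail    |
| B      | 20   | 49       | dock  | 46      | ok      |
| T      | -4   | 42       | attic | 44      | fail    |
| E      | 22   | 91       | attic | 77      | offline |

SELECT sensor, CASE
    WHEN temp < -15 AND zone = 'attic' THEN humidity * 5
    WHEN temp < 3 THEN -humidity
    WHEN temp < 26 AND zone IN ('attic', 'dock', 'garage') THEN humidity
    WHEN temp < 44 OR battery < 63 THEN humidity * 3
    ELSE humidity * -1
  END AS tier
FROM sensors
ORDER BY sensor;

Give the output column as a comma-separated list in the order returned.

sensor=A: temp < 44 OR battery < 63 → 120
sensor=B: temp < 26 AND zone IN ('attic', 'dock', 'garage') → 49
sensor=C: temp < 3 → -34
sensor=E: temp < 26 AND zone IN ('attic', 'dock', 'garage') → 91
sensor=F: temp < 44 OR battery < 63 → 204
sensor=H: temp < 44 OR battery < 63 → 273
sensor=J: temp < 44 OR battery < 63 → 108
sensor=K: temp < 3 → -69
sensor=Q: temp < 44 OR battery < 63 → 153
sensor=S: temp < 3 → -45
sensor=T: temp < 3 → -42
sensor=X: temp < 44 OR battery < 63 → 282

120, 49, -34, 91, 204, 273, 108, -69, 153, -45, -42, 282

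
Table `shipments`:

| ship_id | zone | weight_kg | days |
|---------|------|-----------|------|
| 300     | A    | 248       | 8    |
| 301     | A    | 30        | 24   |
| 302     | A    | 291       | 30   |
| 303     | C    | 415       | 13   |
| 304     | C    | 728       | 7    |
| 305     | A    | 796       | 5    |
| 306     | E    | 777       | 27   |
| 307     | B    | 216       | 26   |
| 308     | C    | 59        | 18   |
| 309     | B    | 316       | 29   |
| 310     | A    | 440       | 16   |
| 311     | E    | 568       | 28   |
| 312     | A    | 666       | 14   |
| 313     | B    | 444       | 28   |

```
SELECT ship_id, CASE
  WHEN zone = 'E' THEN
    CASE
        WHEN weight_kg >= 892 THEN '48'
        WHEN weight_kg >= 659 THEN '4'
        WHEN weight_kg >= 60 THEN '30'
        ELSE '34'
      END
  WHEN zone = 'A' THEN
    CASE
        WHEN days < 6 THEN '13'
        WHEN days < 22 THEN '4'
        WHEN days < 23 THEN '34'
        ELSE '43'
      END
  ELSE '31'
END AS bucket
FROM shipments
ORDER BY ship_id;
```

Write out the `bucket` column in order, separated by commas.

4, 43, 43, 31, 31, 13, 4, 31, 31, 31, 4, 30, 4, 31

ship_id=300: zone='A' → inner[days < 22] → 4
ship_id=301: zone='A' → inner[ELSE] → 43
ship_id=302: zone='A' → inner[ELSE] → 43
ship_id=303: zone='C' → outer ELSE → 31
ship_id=304: zone='C' → outer ELSE → 31
ship_id=305: zone='A' → inner[days < 6] → 13
ship_id=306: zone='E' → inner[weight_kg >= 659] → 4
ship_id=307: zone='B' → outer ELSE → 31
ship_id=308: zone='C' → outer ELSE → 31
ship_id=309: zone='B' → outer ELSE → 31
ship_id=310: zone='A' → inner[days < 22] → 4
ship_id=311: zone='E' → inner[weight_kg >= 60] → 30
ship_id=312: zone='A' → inner[days < 22] → 4
ship_id=313: zone='B' → outer ELSE → 31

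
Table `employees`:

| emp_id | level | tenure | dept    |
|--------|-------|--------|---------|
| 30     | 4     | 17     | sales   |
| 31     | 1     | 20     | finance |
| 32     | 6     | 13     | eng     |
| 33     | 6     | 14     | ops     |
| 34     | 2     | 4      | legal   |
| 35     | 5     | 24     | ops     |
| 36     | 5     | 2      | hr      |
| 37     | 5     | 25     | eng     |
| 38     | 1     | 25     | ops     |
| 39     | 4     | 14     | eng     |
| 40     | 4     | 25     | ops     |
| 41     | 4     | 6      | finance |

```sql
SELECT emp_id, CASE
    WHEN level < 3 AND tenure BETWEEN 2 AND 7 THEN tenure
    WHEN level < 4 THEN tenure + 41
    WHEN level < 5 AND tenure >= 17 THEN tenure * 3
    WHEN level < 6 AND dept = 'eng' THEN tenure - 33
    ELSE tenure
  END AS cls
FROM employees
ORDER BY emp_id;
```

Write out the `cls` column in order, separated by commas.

51, 61, 13, 14, 4, 24, 2, -8, 66, -19, 75, 6

emp_id=30: level < 5 AND tenure >= 17 → 51
emp_id=31: level < 4 → 61
emp_id=32: ELSE → 13
emp_id=33: ELSE → 14
emp_id=34: level < 3 AND tenure BETWEEN 2 AND 7 → 4
emp_id=35: ELSE → 24
emp_id=36: ELSE → 2
emp_id=37: level < 6 AND dept = 'eng' → -8
emp_id=38: level < 4 → 66
emp_id=39: level < 6 AND dept = 'eng' → -19
emp_id=40: level < 5 AND tenure >= 17 → 75
emp_id=41: ELSE → 6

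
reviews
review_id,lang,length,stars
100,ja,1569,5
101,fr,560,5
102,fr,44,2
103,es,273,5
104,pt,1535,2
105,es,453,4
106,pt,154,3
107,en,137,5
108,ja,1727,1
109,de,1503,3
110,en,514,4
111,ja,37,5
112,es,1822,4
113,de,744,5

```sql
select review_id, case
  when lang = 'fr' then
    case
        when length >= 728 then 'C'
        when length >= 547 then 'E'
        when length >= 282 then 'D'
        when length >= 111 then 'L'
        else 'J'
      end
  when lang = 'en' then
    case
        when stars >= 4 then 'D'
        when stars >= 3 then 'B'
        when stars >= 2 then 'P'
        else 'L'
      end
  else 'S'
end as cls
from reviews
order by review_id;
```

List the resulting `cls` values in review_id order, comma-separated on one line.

S, E, J, S, S, S, S, D, S, S, D, S, S, S

review_id=100: lang='ja' → outer ELSE → S
review_id=101: lang='fr' → inner[length >= 547] → E
review_id=102: lang='fr' → inner[ELSE] → J
review_id=103: lang='es' → outer ELSE → S
review_id=104: lang='pt' → outer ELSE → S
review_id=105: lang='es' → outer ELSE → S
review_id=106: lang='pt' → outer ELSE → S
review_id=107: lang='en' → inner[stars >= 4] → D
review_id=108: lang='ja' → outer ELSE → S
review_id=109: lang='de' → outer ELSE → S
review_id=110: lang='en' → inner[stars >= 4] → D
review_id=111: lang='ja' → outer ELSE → S
review_id=112: lang='es' → outer ELSE → S
review_id=113: lang='de' → outer ELSE → S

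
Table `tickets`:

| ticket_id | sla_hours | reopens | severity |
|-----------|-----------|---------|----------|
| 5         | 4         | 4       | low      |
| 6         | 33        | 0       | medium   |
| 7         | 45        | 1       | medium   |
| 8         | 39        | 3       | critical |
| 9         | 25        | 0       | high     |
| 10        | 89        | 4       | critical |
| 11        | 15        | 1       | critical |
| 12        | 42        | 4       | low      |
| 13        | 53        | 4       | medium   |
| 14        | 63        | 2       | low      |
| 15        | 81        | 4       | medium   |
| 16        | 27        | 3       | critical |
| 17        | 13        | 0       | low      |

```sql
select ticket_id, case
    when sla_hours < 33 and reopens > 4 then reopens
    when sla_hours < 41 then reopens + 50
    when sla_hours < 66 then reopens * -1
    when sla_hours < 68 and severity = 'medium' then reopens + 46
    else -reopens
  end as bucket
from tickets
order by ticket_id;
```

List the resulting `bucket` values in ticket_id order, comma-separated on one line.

ticket_id=5: sla_hours < 41 → 54
ticket_id=6: sla_hours < 41 → 50
ticket_id=7: sla_hours < 66 → -1
ticket_id=8: sla_hours < 41 → 53
ticket_id=9: sla_hours < 41 → 50
ticket_id=10: ELSE → -4
ticket_id=11: sla_hours < 41 → 51
ticket_id=12: sla_hours < 66 → -4
ticket_id=13: sla_hours < 66 → -4
ticket_id=14: sla_hours < 66 → -2
ticket_id=15: ELSE → -4
ticket_id=16: sla_hours < 41 → 53
ticket_id=17: sla_hours < 41 → 50

54, 50, -1, 53, 50, -4, 51, -4, -4, -2, -4, 53, 50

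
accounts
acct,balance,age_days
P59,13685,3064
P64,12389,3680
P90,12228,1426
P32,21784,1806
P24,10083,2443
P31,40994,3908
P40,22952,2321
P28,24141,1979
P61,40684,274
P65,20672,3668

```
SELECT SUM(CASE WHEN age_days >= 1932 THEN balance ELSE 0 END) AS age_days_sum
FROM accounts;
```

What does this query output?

acct=P59: ✓ → 13685
acct=P64: ✓ → 12389
acct=P90: ✗
acct=P32: ✗
acct=P24: ✓ → 10083
acct=P31: ✓ → 40994
acct=P40: ✓ → 22952
acct=P28: ✓ → 24141
acct=P61: ✗
acct=P65: ✓ → 20672
age_days_sum = 13685 + 12389 + 10083 + 40994 + 22952 + 24141 + 20672 = 144916

144916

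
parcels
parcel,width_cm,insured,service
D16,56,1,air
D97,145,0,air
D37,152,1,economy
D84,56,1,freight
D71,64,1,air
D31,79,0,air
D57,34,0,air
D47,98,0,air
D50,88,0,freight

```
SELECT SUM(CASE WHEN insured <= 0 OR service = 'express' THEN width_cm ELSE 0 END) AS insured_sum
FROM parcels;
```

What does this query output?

444

parcel=D16: ✗
parcel=D97: ✓ → 145
parcel=D37: ✗
parcel=D84: ✗
parcel=D71: ✗
parcel=D31: ✓ → 79
parcel=D57: ✓ → 34
parcel=D47: ✓ → 98
parcel=D50: ✓ → 88
insured_sum = 145 + 79 + 34 + 98 + 88 = 444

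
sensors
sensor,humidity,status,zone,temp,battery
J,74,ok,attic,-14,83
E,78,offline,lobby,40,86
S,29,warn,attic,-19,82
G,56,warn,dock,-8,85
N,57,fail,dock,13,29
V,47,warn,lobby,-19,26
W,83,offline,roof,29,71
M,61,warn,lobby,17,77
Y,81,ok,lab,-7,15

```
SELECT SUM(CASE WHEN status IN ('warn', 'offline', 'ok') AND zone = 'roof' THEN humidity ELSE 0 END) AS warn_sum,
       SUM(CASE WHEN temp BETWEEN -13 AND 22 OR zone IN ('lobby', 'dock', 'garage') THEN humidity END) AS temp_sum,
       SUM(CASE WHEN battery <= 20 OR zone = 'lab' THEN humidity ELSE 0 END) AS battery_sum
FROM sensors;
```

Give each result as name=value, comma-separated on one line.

warn_sum=83, temp_sum=380, battery_sum=81

[warn_sum: status IN ('warn', 'offline', 'ok') AND zone = 'roof']
sensor=J: ✗
sensor=E: ✗
sensor=S: ✗
sensor=G: ✗
sensor=N: ✗
sensor=V: ✗
sensor=W: ✓ → 83
sensor=M: ✗
sensor=Y: ✗
warn_sum = 83
—
[temp_sum: temp BETWEEN -13 AND 22 OR zone IN ('lobby', 'dock', 'garage')]
sensor=J: ✗
sensor=E: ✓ → 78
sensor=S: ✗
sensor=G: ✓ → 56
sensor=N: ✓ → 57
sensor=V: ✓ → 47
sensor=W: ✗
sensor=M: ✓ → 61
sensor=Y: ✓ → 81
temp_sum = 78 + 56 + 57 + 47 + 61 + 81 = 380
—
[battery_sum: battery <= 20 OR zone = 'lab']
sensor=J: ✗
sensor=E: ✗
sensor=S: ✗
sensor=G: ✗
sensor=N: ✗
sensor=V: ✗
sensor=W: ✗
sensor=M: ✗
sensor=Y: ✓ → 81
battery_sum = 81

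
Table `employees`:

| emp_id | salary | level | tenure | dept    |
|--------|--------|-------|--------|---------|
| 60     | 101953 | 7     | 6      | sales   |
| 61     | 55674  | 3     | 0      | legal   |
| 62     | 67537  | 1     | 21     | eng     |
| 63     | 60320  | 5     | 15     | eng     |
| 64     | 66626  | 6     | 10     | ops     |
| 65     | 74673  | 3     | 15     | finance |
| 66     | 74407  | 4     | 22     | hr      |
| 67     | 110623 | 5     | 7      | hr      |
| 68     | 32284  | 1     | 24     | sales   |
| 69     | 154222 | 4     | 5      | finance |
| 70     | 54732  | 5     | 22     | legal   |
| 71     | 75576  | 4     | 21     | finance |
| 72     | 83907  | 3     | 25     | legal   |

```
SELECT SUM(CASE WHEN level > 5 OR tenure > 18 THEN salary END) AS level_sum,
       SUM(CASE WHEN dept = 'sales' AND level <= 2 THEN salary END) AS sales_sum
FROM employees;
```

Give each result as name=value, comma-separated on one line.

level_sum=557022, sales_sum=32284

[level_sum: level > 5 OR tenure > 18]
emp_id=60: ✓ → 101953
emp_id=61: ✗
emp_id=62: ✓ → 67537
emp_id=63: ✗
emp_id=64: ✓ → 66626
emp_id=65: ✗
emp_id=66: ✓ → 74407
emp_id=67: ✗
emp_id=68: ✓ → 32284
emp_id=69: ✗
emp_id=70: ✓ → 54732
emp_id=71: ✓ → 75576
emp_id=72: ✓ → 83907
level_sum = 101953 + 67537 + 66626 + 74407 + 32284 + 54732 + 75576 + 83907 = 557022
—
[sales_sum: dept = 'sales' AND level <= 2]
emp_id=60: ✗
emp_id=61: ✗
emp_id=62: ✗
emp_id=63: ✗
emp_id=64: ✗
emp_id=65: ✗
emp_id=66: ✗
emp_id=67: ✗
emp_id=68: ✓ → 32284
emp_id=69: ✗
emp_id=70: ✗
emp_id=71: ✗
emp_id=72: ✗
sales_sum = 32284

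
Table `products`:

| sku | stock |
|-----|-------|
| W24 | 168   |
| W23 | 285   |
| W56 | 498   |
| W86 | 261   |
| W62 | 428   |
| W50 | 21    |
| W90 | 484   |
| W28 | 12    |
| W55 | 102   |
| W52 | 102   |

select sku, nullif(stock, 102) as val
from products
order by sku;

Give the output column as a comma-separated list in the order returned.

sku=W23: stock=285 vs 102: differ → 285
sku=W24: stock=168 vs 102: differ → 168
sku=W28: stock=12 vs 102: differ → 12
sku=W50: stock=21 vs 102: differ → 21
sku=W52: stock=102 vs 102: equal → NULL
sku=W55: stock=102 vs 102: equal → NULL
sku=W56: stock=498 vs 102: differ → 498
sku=W62: stock=428 vs 102: differ → 428
sku=W86: stock=261 vs 102: differ → 261
sku=W90: stock=484 vs 102: differ → 484

285, 168, 12, 21, NULL, NULL, 498, 428, 261, 484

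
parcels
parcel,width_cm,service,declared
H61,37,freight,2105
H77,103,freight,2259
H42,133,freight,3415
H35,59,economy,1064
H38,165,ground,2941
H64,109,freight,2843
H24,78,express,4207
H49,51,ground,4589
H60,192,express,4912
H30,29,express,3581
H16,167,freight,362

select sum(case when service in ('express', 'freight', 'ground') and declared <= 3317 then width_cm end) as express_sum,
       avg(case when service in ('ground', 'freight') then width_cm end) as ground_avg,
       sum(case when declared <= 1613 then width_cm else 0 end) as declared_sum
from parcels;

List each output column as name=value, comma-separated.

[express_sum: service in ('express', 'freight', 'ground') and declared <= 3317]
parcel=H61: ✓ → 37
parcel=H77: ✓ → 103
parcel=H42: ✗
parcel=H35: ✗
parcel=H38: ✓ → 165
parcel=H64: ✓ → 109
parcel=H24: ✗
parcel=H49: ✗
parcel=H60: ✗
parcel=H30: ✗
parcel=H16: ✓ → 167
express_sum = 37 + 103 + 165 + 109 + 167 = 581
—
[ground_avg: service in ('ground', 'freight')]
parcel=H61: ✓ → 37
parcel=H77: ✓ → 103
parcel=H42: ✓ → 133
parcel=H35: ✗
parcel=H38: ✓ → 165
parcel=H64: ✓ → 109
parcel=H24: ✗
parcel=H49: ✓ → 51
parcel=H60: ✗
parcel=H30: ✗
parcel=H16: ✓ → 167
ground_avg = (37 + 103 + 133 + 165 + 109 + 51 + 167) / 7 = 109.2857142857
—
[declared_sum: declared <= 1613]
parcel=H61: ✗
parcel=H77: ✗
parcel=H42: ✗
parcel=H35: ✓ → 59
parcel=H38: ✗
parcel=H64: ✗
parcel=H24: ✗
parcel=H49: ✗
parcel=H60: ✗
parcel=H30: ✗
parcel=H16: ✓ → 167
declared_sum = 59 + 167 = 226

express_sum=581, ground_avg=109.2857142857, declared_sum=226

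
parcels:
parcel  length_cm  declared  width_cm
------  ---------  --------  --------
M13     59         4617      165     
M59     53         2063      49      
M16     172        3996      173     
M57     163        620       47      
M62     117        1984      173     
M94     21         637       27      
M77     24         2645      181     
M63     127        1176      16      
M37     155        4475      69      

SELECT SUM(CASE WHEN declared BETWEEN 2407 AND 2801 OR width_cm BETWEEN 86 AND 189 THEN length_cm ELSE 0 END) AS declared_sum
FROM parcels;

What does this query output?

372

parcel=M13: ✓ → 59
parcel=M59: ✗
parcel=M16: ✓ → 172
parcel=M57: ✗
parcel=M62: ✓ → 117
parcel=M94: ✗
parcel=M77: ✓ → 24
parcel=M63: ✗
parcel=M37: ✗
declared_sum = 59 + 172 + 117 + 24 = 372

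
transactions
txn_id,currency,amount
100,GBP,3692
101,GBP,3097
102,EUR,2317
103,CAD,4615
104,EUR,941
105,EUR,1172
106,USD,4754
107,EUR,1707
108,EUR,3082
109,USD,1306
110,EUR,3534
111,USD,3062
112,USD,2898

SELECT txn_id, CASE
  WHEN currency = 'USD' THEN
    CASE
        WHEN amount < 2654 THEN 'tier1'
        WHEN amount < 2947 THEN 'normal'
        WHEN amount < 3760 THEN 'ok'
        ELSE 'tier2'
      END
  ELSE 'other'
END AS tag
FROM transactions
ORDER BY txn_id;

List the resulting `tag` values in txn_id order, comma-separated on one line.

other, other, other, other, other, other, tier2, other, other, tier1, other, ok, normal

txn_id=100: currency='GBP' → outer ELSE → other
txn_id=101: currency='GBP' → outer ELSE → other
txn_id=102: currency='EUR' → outer ELSE → other
txn_id=103: currency='CAD' → outer ELSE → other
txn_id=104: currency='EUR' → outer ELSE → other
txn_id=105: currency='EUR' → outer ELSE → other
txn_id=106: currency='USD' → inner[ELSE] → tier2
txn_id=107: currency='EUR' → outer ELSE → other
txn_id=108: currency='EUR' → outer ELSE → other
txn_id=109: currency='USD' → inner[amount < 2654] → tier1
txn_id=110: currency='EUR' → outer ELSE → other
txn_id=111: currency='USD' → inner[amount < 3760] → ok
txn_id=112: currency='USD' → inner[amount < 2947] → normal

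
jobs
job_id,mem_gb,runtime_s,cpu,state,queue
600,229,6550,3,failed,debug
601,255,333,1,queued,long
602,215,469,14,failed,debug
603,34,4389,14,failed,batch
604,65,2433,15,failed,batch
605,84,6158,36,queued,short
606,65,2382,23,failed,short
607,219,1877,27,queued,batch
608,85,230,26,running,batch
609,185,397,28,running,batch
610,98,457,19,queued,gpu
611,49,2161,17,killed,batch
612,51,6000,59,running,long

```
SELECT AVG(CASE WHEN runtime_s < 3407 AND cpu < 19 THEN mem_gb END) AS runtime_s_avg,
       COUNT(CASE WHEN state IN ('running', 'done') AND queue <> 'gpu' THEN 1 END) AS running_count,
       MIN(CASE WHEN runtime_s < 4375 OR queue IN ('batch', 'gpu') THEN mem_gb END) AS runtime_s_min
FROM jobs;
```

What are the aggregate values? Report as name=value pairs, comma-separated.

runtime_s_avg=146, running_count=3, runtime_s_min=34

[runtime_s_avg: runtime_s < 3407 AND cpu < 19]
job_id=600: ✗
job_id=601: ✓ → 255
job_id=602: ✓ → 215
job_id=603: ✗
job_id=604: ✓ → 65
job_id=605: ✗
job_id=606: ✗
job_id=607: ✗
job_id=608: ✗
job_id=609: ✗
job_id=610: ✗
job_id=611: ✓ → 49
job_id=612: ✗
runtime_s_avg = (255 + 215 + 65 + 49) / 4 = 146
—
[running_count: state IN ('running', 'done') AND queue <> 'gpu']
job_id=600: ✗
job_id=601: ✗
job_id=602: ✗
job_id=603: ✗
job_id=604: ✗
job_id=605: ✗
job_id=606: ✗
job_id=607: ✗
job_id=608: ✓ → 1
job_id=609: ✓ → 1
job_id=610: ✗
job_id=611: ✗
job_id=612: ✓ → 1
running_count = COUNT(1, 1, 1) = 3
—
[runtime_s_min: runtime_s < 4375 OR queue IN ('batch', 'gpu')]
job_id=600: ✗
job_id=601: ✓ → 255
job_id=602: ✓ → 215
job_id=603: ✓ → 34
job_id=604: ✓ → 65
job_id=605: ✗
job_id=606: ✓ → 65
job_id=607: ✓ → 219
job_id=608: ✓ → 85
job_id=609: ✓ → 185
job_id=610: ✓ → 98
job_id=611: ✓ → 49
job_id=612: ✗
runtime_s_min = MIN(255, 215, 34, 65, 65, 219, 85, 185, 98, 49) = 34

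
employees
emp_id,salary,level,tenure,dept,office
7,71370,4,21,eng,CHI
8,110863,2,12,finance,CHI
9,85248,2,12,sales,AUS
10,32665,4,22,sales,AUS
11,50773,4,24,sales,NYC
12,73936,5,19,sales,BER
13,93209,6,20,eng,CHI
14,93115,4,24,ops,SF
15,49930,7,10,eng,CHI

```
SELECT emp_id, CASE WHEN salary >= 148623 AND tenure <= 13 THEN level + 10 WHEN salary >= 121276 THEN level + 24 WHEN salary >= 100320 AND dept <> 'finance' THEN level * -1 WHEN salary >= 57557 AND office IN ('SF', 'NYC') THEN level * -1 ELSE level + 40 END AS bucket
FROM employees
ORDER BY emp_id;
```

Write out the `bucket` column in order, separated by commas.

44, 42, 42, 44, 44, 45, 46, -4, 47

emp_id=7: ELSE → 44
emp_id=8: ELSE → 42
emp_id=9: ELSE → 42
emp_id=10: ELSE → 44
emp_id=11: ELSE → 44
emp_id=12: ELSE → 45
emp_id=13: ELSE → 46
emp_id=14: salary >= 57557 AND office IN ('SF', 'NYC') → -4
emp_id=15: ELSE → 47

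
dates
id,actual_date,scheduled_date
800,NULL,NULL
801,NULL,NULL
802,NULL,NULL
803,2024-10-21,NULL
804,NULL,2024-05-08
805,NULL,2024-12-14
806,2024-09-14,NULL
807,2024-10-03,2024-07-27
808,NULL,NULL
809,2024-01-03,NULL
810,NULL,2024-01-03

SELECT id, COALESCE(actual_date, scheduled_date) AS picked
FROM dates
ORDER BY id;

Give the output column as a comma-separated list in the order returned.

NULL, NULL, NULL, 2024-10-21, 2024-05-08, 2024-12-14, 2024-09-14, 2024-10-03, NULL, 2024-01-03, 2024-01-03

id=800: actual_date=NULL, scheduled_date=NULL (all NULL) → NULL
id=801: actual_date=NULL, scheduled_date=NULL (all NULL) → NULL
id=802: actual_date=NULL, scheduled_date=NULL (all NULL) → NULL
id=803: actual_date=2024-10-21 → 2024-10-21
id=804: actual_date=NULL, scheduled_date=2024-05-08 → 2024-05-08
id=805: actual_date=NULL, scheduled_date=2024-12-14 → 2024-12-14
id=806: actual_date=2024-09-14 → 2024-09-14
id=807: actual_date=2024-10-03 → 2024-10-03
id=808: actual_date=NULL, scheduled_date=NULL (all NULL) → NULL
id=809: actual_date=2024-01-03 → 2024-01-03
id=810: actual_date=NULL, scheduled_date=2024-01-03 → 2024-01-03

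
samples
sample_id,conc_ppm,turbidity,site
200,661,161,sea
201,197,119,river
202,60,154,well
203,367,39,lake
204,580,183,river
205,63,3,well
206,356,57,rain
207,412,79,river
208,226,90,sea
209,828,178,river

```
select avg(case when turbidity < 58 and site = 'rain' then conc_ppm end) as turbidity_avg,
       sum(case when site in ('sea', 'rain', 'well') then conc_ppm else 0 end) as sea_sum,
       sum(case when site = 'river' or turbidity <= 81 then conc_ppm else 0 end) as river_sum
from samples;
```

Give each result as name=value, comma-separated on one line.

[turbidity_avg: turbidity < 58 and site = 'rain']
sample_id=200: ✗
sample_id=201: ✗
sample_id=202: ✗
sample_id=203: ✗
sample_id=204: ✗
sample_id=205: ✗
sample_id=206: ✓ → 356
sample_id=207: ✗
sample_id=208: ✗
sample_id=209: ✗
turbidity_avg = 356
—
[sea_sum: site in ('sea', 'rain', 'well')]
sample_id=200: ✓ → 661
sample_id=201: ✗
sample_id=202: ✓ → 60
sample_id=203: ✗
sample_id=204: ✗
sample_id=205: ✓ → 63
sample_id=206: ✓ → 356
sample_id=207: ✗
sample_id=208: ✓ → 226
sample_id=209: ✗
sea_sum = 661 + 60 + 63 + 356 + 226 = 1366
—
[river_sum: site = 'river' or turbidity <= 81]
sample_id=200: ✗
sample_id=201: ✓ → 197
sample_id=202: ✗
sample_id=203: ✓ → 367
sample_id=204: ✓ → 580
sample_id=205: ✓ → 63
sample_id=206: ✓ → 356
sample_id=207: ✓ → 412
sample_id=208: ✗
sample_id=209: ✓ → 828
river_sum = 197 + 367 + 580 + 63 + 356 + 412 + 828 = 2803

turbidity_avg=356, sea_sum=1366, river_sum=2803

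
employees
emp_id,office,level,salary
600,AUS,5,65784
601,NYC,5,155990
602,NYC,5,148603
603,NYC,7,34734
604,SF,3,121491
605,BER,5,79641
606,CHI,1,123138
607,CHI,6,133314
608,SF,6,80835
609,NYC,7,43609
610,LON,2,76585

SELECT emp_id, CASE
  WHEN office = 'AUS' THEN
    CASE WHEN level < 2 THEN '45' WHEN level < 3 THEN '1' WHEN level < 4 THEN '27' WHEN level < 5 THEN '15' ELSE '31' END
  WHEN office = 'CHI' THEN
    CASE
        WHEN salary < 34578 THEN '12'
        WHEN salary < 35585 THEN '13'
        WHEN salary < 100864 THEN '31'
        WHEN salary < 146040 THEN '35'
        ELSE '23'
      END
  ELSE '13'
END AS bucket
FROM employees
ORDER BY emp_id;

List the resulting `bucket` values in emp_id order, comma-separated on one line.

31, 13, 13, 13, 13, 13, 35, 35, 13, 13, 13

emp_id=600: office='AUS' → inner[ELSE] → 31
emp_id=601: office='NYC' → outer ELSE → 13
emp_id=602: office='NYC' → outer ELSE → 13
emp_id=603: office='NYC' → outer ELSE → 13
emp_id=604: office='SF' → outer ELSE → 13
emp_id=605: office='BER' → outer ELSE → 13
emp_id=606: office='CHI' → inner[salary < 146040] → 35
emp_id=607: office='CHI' → inner[salary < 146040] → 35
emp_id=608: office='SF' → outer ELSE → 13
emp_id=609: office='NYC' → outer ELSE → 13
emp_id=610: office='LON' → outer ELSE → 13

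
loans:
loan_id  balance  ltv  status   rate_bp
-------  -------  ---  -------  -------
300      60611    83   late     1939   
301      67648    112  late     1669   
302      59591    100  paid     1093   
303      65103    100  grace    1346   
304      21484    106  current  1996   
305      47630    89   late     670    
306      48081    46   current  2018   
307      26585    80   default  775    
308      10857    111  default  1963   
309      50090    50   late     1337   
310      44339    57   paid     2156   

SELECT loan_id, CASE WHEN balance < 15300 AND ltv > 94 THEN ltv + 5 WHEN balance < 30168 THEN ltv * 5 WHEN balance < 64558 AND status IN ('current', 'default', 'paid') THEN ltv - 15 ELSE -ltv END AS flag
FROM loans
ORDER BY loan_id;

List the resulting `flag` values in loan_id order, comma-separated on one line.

-83, -112, 85, -100, 530, -89, 31, 400, 116, -50, 42

loan_id=300: ELSE → -83
loan_id=301: ELSE → -112
loan_id=302: balance < 64558 AND status IN ('current', 'default', 'paid') → 85
loan_id=303: ELSE → -100
loan_id=304: balance < 30168 → 530
loan_id=305: ELSE → -89
loan_id=306: balance < 64558 AND status IN ('current', 'default', 'paid') → 31
loan_id=307: balance < 30168 → 400
loan_id=308: balance < 15300 AND ltv > 94 → 116
loan_id=309: ELSE → -50
loan_id=310: balance < 64558 AND status IN ('current', 'default', 'paid') → 42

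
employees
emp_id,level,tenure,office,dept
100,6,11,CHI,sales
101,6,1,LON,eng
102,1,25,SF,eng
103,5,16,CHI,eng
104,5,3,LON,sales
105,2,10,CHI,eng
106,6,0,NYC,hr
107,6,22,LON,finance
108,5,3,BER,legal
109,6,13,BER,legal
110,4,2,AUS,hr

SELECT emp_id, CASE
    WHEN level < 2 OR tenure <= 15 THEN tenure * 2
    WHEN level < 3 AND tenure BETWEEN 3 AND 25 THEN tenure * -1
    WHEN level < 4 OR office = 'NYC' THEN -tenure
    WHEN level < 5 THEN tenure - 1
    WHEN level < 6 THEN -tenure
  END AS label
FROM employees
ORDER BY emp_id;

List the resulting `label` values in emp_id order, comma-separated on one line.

22, 2, 50, -16, 6, 20, 0, NULL, 6, 26, 4

emp_id=100: level < 2 OR tenure <= 15 → 22
emp_id=101: level < 2 OR tenure <= 15 → 2
emp_id=102: level < 2 OR tenure <= 15 → 50
emp_id=103: level < 6 → -16
emp_id=104: level < 2 OR tenure <= 15 → 6
emp_id=105: level < 2 OR tenure <= 15 → 20
emp_id=106: level < 2 OR tenure <= 15 → 0
emp_id=107: (no match → NULL) → NULL
emp_id=108: level < 2 OR tenure <= 15 → 6
emp_id=109: level < 2 OR tenure <= 15 → 26
emp_id=110: level < 2 OR tenure <= 15 → 4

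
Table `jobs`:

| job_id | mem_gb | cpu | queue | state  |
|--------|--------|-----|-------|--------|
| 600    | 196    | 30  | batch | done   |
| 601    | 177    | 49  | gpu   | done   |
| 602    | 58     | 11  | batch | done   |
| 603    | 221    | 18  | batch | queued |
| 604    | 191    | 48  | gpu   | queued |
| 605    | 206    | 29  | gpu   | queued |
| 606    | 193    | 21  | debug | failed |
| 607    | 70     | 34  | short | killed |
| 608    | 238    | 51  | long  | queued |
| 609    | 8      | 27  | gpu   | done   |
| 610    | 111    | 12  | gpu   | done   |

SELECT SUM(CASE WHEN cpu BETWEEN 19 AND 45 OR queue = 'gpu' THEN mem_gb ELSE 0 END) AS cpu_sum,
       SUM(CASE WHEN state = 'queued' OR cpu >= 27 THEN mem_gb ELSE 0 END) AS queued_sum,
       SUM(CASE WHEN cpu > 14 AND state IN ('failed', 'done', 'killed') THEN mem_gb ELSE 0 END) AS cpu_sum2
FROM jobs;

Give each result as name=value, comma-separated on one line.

cpu_sum=1152, queued_sum=1307, cpu_sum2=644

[cpu_sum: cpu BETWEEN 19 AND 45 OR queue = 'gpu']
job_id=600: ✓ → 196
job_id=601: ✓ → 177
job_id=602: ✗
job_id=603: ✗
job_id=604: ✓ → 191
job_id=605: ✓ → 206
job_id=606: ✓ → 193
job_id=607: ✓ → 70
job_id=608: ✗
job_id=609: ✓ → 8
job_id=610: ✓ → 111
cpu_sum = 196 + 177 + 191 + 206 + 193 + 70 + 8 + 111 = 1152
—
[queued_sum: state = 'queued' OR cpu >= 27]
job_id=600: ✓ → 196
job_id=601: ✓ → 177
job_id=602: ✗
job_id=603: ✓ → 221
job_id=604: ✓ → 191
job_id=605: ✓ → 206
job_id=606: ✗
job_id=607: ✓ → 70
job_id=608: ✓ → 238
job_id=609: ✓ → 8
job_id=610: ✗
queued_sum = 196 + 177 + 221 + 191 + 206 + 70 + 238 + 8 = 1307
—
[cpu_sum2: cpu > 14 AND state IN ('failed', 'done', 'killed')]
job_id=600: ✓ → 196
job_id=601: ✓ → 177
job_id=602: ✗
job_id=603: ✗
job_id=604: ✗
job_id=605: ✗
job_id=606: ✓ → 193
job_id=607: ✓ → 70
job_id=608: ✗
job_id=609: ✓ → 8
job_id=610: ✗
cpu_sum2 = 196 + 177 + 193 + 70 + 8 = 644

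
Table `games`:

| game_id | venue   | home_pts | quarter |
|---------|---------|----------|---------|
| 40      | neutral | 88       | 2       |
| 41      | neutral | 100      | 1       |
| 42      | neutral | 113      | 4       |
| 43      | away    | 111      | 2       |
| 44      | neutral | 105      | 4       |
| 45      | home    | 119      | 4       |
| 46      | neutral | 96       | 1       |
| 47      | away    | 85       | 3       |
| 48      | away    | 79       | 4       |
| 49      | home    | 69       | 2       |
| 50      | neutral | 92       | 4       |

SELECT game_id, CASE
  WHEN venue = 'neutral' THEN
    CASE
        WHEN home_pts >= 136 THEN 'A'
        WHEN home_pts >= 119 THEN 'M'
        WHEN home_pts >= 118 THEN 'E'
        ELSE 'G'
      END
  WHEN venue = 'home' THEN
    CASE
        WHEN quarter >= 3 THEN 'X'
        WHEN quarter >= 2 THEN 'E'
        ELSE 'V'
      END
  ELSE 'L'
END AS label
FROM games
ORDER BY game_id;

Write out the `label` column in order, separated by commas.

G, G, G, L, G, X, G, L, L, E, G

game_id=40: venue='neutral' → inner[ELSE] → G
game_id=41: venue='neutral' → inner[ELSE] → G
game_id=42: venue='neutral' → inner[ELSE] → G
game_id=43: venue='away' → outer ELSE → L
game_id=44: venue='neutral' → inner[ELSE] → G
game_id=45: venue='home' → inner[quarter >= 3] → X
game_id=46: venue='neutral' → inner[ELSE] → G
game_id=47: venue='away' → outer ELSE → L
game_id=48: venue='away' → outer ELSE → L
game_id=49: venue='home' → inner[quarter >= 2] → E
game_id=50: venue='neutral' → inner[ELSE] → G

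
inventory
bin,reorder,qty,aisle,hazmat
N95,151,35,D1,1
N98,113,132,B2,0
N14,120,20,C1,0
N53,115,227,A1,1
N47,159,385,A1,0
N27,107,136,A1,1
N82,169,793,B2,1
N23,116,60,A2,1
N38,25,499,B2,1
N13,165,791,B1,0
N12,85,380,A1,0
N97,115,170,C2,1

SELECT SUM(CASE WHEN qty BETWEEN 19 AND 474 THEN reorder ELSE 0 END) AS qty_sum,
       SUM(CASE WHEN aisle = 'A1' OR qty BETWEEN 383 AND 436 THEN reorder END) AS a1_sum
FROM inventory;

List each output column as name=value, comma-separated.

qty_sum=1081, a1_sum=466

[qty_sum: qty BETWEEN 19 AND 474]
bin=N95: ✓ → 151
bin=N98: ✓ → 113
bin=N14: ✓ → 120
bin=N53: ✓ → 115
bin=N47: ✓ → 159
bin=N27: ✓ → 107
bin=N82: ✗
bin=N23: ✓ → 116
bin=N38: ✗
bin=N13: ✗
bin=N12: ✓ → 85
bin=N97: ✓ → 115
qty_sum = 151 + 113 + 120 + 115 + 159 + 107 + 116 + 85 + 115 = 1081
—
[a1_sum: aisle = 'A1' OR qty BETWEEN 383 AND 436]
bin=N95: ✗
bin=N98: ✗
bin=N14: ✗
bin=N53: ✓ → 115
bin=N47: ✓ → 159
bin=N27: ✓ → 107
bin=N82: ✗
bin=N23: ✗
bin=N38: ✗
bin=N13: ✗
bin=N12: ✓ → 85
bin=N97: ✗
a1_sum = 115 + 159 + 107 + 85 = 466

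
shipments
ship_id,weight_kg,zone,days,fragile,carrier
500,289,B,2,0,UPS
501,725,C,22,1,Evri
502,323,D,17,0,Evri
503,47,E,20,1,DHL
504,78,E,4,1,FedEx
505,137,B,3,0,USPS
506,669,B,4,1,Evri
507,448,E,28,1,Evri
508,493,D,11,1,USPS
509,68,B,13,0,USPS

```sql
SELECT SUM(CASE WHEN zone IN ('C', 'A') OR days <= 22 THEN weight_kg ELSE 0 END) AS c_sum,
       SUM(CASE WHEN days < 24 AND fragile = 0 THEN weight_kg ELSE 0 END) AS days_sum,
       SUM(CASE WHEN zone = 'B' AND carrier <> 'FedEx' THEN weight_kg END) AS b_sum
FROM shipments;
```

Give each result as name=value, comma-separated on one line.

[c_sum: zone IN ('C', 'A') OR days <= 22]
ship_id=500: ✓ → 289
ship_id=501: ✓ → 725
ship_id=502: ✓ → 323
ship_id=503: ✓ → 47
ship_id=504: ✓ → 78
ship_id=505: ✓ → 137
ship_id=506: ✓ → 669
ship_id=507: ✗
ship_id=508: ✓ → 493
ship_id=509: ✓ → 68
c_sum = 289 + 725 + 323 + 47 + 78 + 137 + 669 + 493 + 68 = 2829
—
[days_sum: days < 24 AND fragile = 0]
ship_id=500: ✓ → 289
ship_id=501: ✗
ship_id=502: ✓ → 323
ship_id=503: ✗
ship_id=504: ✗
ship_id=505: ✓ → 137
ship_id=506: ✗
ship_id=507: ✗
ship_id=508: ✗
ship_id=509: ✓ → 68
days_sum = 289 + 323 + 137 + 68 = 817
—
[b_sum: zone = 'B' AND carrier <> 'FedEx']
ship_id=500: ✓ → 289
ship_id=501: ✗
ship_id=502: ✗
ship_id=503: ✗
ship_id=504: ✗
ship_id=505: ✓ → 137
ship_id=506: ✓ → 669
ship_id=507: ✗
ship_id=508: ✗
ship_id=509: ✓ → 68
b_sum = 289 + 137 + 669 + 68 = 1163

c_sum=2829, days_sum=817, b_sum=1163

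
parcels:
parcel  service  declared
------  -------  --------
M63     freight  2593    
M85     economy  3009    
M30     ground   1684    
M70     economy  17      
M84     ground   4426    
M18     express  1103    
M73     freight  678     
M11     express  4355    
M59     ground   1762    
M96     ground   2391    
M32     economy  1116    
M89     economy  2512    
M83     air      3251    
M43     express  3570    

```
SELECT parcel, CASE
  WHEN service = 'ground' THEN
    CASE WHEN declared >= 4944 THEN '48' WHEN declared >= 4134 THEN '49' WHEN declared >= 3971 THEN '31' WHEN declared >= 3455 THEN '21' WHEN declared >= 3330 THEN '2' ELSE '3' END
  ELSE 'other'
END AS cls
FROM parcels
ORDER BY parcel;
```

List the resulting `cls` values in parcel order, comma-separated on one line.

parcel=M11: service='express' → outer ELSE → other
parcel=M18: service='express' → outer ELSE → other
parcel=M30: service='ground' → inner[ELSE] → 3
parcel=M32: service='economy' → outer ELSE → other
parcel=M43: service='express' → outer ELSE → other
parcel=M59: service='ground' → inner[ELSE] → 3
parcel=M63: service='freight' → outer ELSE → other
parcel=M70: service='economy' → outer ELSE → other
parcel=M73: service='freight' → outer ELSE → other
parcel=M83: service='air' → outer ELSE → other
parcel=M84: service='ground' → inner[declared >= 4134] → 49
parcel=M85: service='economy' → outer ELSE → other
parcel=M89: service='economy' → outer ELSE → other
parcel=M96: service='ground' → inner[ELSE] → 3

other, other, 3, other, other, 3, other, other, other, other, 49, other, other, 3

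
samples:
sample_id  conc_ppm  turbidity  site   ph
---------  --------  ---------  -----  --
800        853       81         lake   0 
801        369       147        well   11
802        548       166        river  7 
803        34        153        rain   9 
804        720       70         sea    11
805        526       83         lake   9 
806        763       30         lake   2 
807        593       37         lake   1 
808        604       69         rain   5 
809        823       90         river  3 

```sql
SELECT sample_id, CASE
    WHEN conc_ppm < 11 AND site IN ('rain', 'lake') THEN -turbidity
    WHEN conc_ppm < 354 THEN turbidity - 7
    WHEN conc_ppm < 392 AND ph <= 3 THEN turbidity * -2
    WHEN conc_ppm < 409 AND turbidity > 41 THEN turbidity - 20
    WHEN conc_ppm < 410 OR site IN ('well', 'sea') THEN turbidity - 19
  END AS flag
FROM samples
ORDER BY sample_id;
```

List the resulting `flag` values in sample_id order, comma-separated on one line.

NULL, 127, NULL, 146, 51, NULL, NULL, NULL, NULL, NULL

sample_id=800: (no match → NULL) → NULL
sample_id=801: conc_ppm < 409 AND turbidity > 41 → 127
sample_id=802: (no match → NULL) → NULL
sample_id=803: conc_ppm < 354 → 146
sample_id=804: conc_ppm < 410 OR site IN ('well', 'sea') → 51
sample_id=805: (no match → NULL) → NULL
sample_id=806: (no match → NULL) → NULL
sample_id=807: (no match → NULL) → NULL
sample_id=808: (no match → NULL) → NULL
sample_id=809: (no match → NULL) → NULL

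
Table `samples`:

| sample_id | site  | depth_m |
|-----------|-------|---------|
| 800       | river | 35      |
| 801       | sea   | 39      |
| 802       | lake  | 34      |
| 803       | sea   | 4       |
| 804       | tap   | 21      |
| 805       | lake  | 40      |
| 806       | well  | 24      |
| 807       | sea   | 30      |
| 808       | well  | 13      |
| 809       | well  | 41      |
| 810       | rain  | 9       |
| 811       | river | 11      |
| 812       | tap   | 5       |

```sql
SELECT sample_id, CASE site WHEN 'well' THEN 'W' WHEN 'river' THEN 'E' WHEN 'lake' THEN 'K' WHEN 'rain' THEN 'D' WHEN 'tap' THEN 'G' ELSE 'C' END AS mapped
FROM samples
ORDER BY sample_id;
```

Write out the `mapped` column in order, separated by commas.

sample_id=800: site='river' → E
sample_id=801: ELSE → C
sample_id=802: site='lake' → K
sample_id=803: ELSE → C
sample_id=804: site='tap' → G
sample_id=805: site='lake' → K
sample_id=806: site='well' → W
sample_id=807: ELSE → C
sample_id=808: site='well' → W
sample_id=809: site='well' → W
sample_id=810: site='rain' → D
sample_id=811: site='river' → E
sample_id=812: site='tap' → G

E, C, K, C, G, K, W, C, W, W, D, E, G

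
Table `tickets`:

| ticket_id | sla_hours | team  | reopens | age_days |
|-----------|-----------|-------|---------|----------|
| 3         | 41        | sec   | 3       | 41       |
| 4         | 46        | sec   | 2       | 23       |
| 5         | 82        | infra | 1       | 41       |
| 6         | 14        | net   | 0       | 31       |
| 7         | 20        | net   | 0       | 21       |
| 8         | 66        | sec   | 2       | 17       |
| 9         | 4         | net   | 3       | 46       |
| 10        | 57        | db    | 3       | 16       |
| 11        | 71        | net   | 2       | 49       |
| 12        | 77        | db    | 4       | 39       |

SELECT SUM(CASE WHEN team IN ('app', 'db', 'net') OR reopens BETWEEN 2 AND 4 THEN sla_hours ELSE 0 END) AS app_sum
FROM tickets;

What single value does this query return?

ticket_id=3: ✓ → 41
ticket_id=4: ✓ → 46
ticket_id=5: ✗
ticket_id=6: ✓ → 14
ticket_id=7: ✓ → 20
ticket_id=8: ✓ → 66
ticket_id=9: ✓ → 4
ticket_id=10: ✓ → 57
ticket_id=11: ✓ → 71
ticket_id=12: ✓ → 77
app_sum = 41 + 46 + 14 + 20 + 66 + 4 + 57 + 71 + 77 = 396

396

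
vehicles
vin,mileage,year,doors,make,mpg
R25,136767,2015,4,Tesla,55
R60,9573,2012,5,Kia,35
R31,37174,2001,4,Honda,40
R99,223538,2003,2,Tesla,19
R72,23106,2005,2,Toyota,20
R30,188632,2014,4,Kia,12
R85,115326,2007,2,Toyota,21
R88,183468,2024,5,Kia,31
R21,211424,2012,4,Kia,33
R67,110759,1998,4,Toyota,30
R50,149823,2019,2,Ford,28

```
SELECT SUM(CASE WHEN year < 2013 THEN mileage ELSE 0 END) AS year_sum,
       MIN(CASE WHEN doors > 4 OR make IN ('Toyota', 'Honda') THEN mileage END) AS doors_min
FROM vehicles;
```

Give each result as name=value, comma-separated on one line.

year_sum=730900, doors_min=9573

[year_sum: year < 2013]
vin=R25: ✗
vin=R60: ✓ → 9573
vin=R31: ✓ → 37174
vin=R99: ✓ → 223538
vin=R72: ✓ → 23106
vin=R30: ✗
vin=R85: ✓ → 115326
vin=R88: ✗
vin=R21: ✓ → 211424
vin=R67: ✓ → 110759
vin=R50: ✗
year_sum = 9573 + 37174 + 223538 + 23106 + 115326 + 211424 + 110759 = 730900
—
[doors_min: doors > 4 OR make IN ('Toyota', 'Honda')]
vin=R25: ✗
vin=R60: ✓ → 9573
vin=R31: ✓ → 37174
vin=R99: ✗
vin=R72: ✓ → 23106
vin=R30: ✗
vin=R85: ✓ → 115326
vin=R88: ✓ → 183468
vin=R21: ✗
vin=R67: ✓ → 110759
vin=R50: ✗
doors_min = MIN(9573, 37174, 23106, 115326, 183468, 110759) = 9573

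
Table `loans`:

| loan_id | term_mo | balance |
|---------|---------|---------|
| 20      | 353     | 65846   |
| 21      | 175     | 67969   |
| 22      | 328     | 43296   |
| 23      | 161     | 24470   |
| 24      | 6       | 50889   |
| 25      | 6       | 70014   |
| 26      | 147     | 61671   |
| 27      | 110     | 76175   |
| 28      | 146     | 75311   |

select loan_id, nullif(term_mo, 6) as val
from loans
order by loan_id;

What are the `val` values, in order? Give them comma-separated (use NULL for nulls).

loan_id=20: term_mo=353 vs 6: differ → 353
loan_id=21: term_mo=175 vs 6: differ → 175
loan_id=22: term_mo=328 vs 6: differ → 328
loan_id=23: term_mo=161 vs 6: differ → 161
loan_id=24: term_mo=6 vs 6: equal → NULL
loan_id=25: term_mo=6 vs 6: equal → NULL
loan_id=26: term_mo=147 vs 6: differ → 147
loan_id=27: term_mo=110 vs 6: differ → 110
loan_id=28: term_mo=146 vs 6: differ → 146

353, 175, 328, 161, NULL, NULL, 147, 110, 146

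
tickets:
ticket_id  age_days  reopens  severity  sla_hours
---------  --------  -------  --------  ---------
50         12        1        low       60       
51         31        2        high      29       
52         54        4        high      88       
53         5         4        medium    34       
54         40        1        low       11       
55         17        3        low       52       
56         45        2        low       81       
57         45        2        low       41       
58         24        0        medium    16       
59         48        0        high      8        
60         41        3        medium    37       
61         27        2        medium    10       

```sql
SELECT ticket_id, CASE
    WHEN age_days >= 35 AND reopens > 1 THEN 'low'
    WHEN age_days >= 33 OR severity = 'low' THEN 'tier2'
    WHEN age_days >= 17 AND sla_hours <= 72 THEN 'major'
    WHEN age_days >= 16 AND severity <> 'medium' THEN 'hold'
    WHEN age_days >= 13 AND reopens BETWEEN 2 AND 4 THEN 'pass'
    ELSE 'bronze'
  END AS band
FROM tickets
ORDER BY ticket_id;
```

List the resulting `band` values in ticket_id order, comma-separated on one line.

tier2, major, low, bronze, tier2, tier2, low, low, major, tier2, low, major

ticket_id=50: age_days >= 33 OR severity = 'low' → tier2
ticket_id=51: age_days >= 17 AND sla_hours <= 72 → major
ticket_id=52: age_days >= 35 AND reopens > 1 → low
ticket_id=53: ELSE → bronze
ticket_id=54: age_days >= 33 OR severity = 'low' → tier2
ticket_id=55: age_days >= 33 OR severity = 'low' → tier2
ticket_id=56: age_days >= 35 AND reopens > 1 → low
ticket_id=57: age_days >= 35 AND reopens > 1 → low
ticket_id=58: age_days >= 17 AND sla_hours <= 72 → major
ticket_id=59: age_days >= 33 OR severity = 'low' → tier2
ticket_id=60: age_days >= 35 AND reopens > 1 → low
ticket_id=61: age_days >= 17 AND sla_hours <= 72 → major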